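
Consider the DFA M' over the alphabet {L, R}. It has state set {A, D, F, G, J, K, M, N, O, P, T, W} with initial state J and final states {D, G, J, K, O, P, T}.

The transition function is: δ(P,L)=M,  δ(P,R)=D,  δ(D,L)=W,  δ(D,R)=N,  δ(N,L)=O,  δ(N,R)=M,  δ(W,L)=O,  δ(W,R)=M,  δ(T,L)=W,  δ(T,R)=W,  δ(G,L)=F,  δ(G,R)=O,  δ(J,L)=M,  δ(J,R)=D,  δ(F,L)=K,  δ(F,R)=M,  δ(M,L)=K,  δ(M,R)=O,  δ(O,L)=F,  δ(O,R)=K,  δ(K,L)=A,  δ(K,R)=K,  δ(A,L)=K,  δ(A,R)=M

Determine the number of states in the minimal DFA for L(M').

5

Reachable states from the start: {A,D,F,J,K,M,N,O,W}. Unreachable: {G,P,T} — drop them.
P0 = {D,J,K,O} | {A,F,M,N,W}.
Split {D,J,K,O} by δ(·,R) → {J,K,O} and {D}.
Refine {J,K,O} on symbol R: members go to different blocks, giving {K,O} and {J}.
On input R, block {A,F,M,N,W} splits into {A,F,N,W} and {M}.
Stable partition: {K,O} | {A,F,N,W} | {D} | {J} | {M} — 5 equivalence classes.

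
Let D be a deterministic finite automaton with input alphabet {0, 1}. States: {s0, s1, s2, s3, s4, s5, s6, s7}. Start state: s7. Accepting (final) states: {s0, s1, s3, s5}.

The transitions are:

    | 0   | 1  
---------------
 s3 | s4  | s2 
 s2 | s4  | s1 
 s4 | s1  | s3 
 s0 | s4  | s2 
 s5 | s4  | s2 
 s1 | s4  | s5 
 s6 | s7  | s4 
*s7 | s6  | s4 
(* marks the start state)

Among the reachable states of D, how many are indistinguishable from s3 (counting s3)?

2

Reachable states from the start: {s1,s2,s3,s4,s5,s6,s7}. Unreachable: {s0} — drop them.
P0 = {s1,s3,s5} | {s2,s4,s6,s7}.
Split {s1,s3,s5} by δ(·,1) → {s3,s5} and {s1}.
Split {s2,s4,s6,s7} by δ(·,0) → {s2,s6,s7} and {s4}.
Refine {s2,s6,s7} on symbol 0: members go to different blocks, giving {s6,s7} and {s2}.
The partition is now stable with 5 blocks: {s3,s5} | {s6,s7} | {s1} | {s4} | {s2}.
State s3 belongs to the block {s3,s5}, which has 2 states.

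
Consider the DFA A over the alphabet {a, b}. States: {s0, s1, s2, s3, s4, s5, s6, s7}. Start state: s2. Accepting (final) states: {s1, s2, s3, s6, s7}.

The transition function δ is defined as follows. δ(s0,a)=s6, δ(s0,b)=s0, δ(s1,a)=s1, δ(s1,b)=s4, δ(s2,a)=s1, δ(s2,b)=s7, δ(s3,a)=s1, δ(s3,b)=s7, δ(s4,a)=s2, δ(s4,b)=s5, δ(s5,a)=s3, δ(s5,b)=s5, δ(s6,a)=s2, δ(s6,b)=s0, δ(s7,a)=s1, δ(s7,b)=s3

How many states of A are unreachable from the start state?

2

No path from s2 leads to s0, s6; the other 6 states are all reachable.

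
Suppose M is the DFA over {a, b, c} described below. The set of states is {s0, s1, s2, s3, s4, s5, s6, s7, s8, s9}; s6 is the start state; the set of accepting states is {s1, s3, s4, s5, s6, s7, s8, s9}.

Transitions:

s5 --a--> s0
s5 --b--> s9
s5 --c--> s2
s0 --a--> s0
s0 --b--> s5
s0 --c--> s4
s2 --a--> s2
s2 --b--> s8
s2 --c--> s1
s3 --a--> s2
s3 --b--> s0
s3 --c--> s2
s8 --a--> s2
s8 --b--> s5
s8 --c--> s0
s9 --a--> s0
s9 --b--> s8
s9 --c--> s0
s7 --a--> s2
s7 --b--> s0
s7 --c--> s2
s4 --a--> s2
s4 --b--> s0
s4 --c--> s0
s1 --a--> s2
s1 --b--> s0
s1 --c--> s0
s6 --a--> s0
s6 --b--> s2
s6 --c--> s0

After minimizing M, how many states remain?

First remove the unreachable states {s3,s7}; 8 states remain.
Initial partition by acceptance: {s1,s4,s5,s6,s8,s9} | {s0,s2}.
On input b, block {s1,s4,s5,s6,s8,s9} splits into {s1,s4,s6} and {s5,s8,s9}.
The partition is now stable with 3 blocks: {s1,s4,s6} | {s0,s2} | {s5,s8,s9}.

3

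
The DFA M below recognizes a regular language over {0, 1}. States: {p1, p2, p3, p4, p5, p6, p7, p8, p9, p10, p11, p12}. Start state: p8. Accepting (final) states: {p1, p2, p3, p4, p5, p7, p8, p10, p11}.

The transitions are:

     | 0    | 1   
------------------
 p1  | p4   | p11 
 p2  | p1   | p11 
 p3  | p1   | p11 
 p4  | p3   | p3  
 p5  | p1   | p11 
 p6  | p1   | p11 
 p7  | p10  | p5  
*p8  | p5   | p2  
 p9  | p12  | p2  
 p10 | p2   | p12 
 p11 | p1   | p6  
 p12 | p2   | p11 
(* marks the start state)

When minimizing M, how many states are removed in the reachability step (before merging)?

Starting at p8 and following transitions, the reachable set is {p1, p2, p3, p4, p5, p6, p8, p11}. That leaves p7, p9, p10, p12 unreachable — 4 in total.

4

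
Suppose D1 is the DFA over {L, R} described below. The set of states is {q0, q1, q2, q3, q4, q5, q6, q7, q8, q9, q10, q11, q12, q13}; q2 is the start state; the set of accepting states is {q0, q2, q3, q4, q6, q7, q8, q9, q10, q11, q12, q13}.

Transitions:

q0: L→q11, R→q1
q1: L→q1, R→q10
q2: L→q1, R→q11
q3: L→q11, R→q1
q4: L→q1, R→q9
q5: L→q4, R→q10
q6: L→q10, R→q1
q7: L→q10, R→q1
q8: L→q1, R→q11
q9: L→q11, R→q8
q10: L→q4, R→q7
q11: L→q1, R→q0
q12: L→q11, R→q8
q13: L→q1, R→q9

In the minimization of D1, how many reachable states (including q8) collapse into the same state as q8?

2

Reachable states from the start: {q0,q1,q2,q4,q7,q8,q9,q10,q11}. Unreachable: {q3,q5,q6,q12,q13} — drop them.
Initial partition by acceptance: {q0,q2,q4,q7,q8,q9,q10,q11} | {q1}.
Refine {q0,q2,q4,q7,q8,q9,q10,q11} on symbol L: members go to different blocks, giving {q0,q7,q9,q10} and {q2,q4,q8,q11}.
Split {q0,q7,q9,q10} by δ(·,L) → {q0,q9,q10} and {q7}.
Refine {q0,q9,q10} on symbol R: members go to different blocks, giving {q0} and {q9} and {q10}.
Refine {q2,q4,q8,q11} on symbol R: members go to different blocks, giving {q2,q8} and {q4} and {q11}.
The partition is now stable with 8 blocks: {q0} | {q1} | {q2,q8} | {q7} | {q9} | {q10} | {q4} | {q11}.
The equivalence class containing q8 is {q2,q8}, of size 2.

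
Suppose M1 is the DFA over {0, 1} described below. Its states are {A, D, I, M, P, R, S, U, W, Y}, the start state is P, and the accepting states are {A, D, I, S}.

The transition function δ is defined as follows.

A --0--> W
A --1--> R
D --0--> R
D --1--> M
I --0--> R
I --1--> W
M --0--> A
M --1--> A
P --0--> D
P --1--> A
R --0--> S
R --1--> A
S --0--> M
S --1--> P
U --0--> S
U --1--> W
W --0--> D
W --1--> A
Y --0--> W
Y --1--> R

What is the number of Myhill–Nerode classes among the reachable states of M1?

Reachable states from the start: {A,D,M,P,R,S,W}. Unreachable: {I,U,Y} — drop them.
Initial partition by acceptance: {A,D,S} | {M,P,R,W}.
The partition is now stable with 2 blocks: {A,D,S} | {M,P,R,W}.

2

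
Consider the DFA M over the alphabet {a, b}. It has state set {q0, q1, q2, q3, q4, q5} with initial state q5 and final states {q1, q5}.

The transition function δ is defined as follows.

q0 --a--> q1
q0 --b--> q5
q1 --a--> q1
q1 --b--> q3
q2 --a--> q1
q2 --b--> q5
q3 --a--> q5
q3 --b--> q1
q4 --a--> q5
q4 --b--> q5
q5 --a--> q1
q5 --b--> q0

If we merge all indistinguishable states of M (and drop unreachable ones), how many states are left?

2

Reachable states from the start: {q0,q1,q3,q5}. Unreachable: {q2,q4} — drop them.
P0 = {q1,q5} | {q0,q3}.
The partition is now stable with 2 blocks: {q1,q5} | {q0,q3}.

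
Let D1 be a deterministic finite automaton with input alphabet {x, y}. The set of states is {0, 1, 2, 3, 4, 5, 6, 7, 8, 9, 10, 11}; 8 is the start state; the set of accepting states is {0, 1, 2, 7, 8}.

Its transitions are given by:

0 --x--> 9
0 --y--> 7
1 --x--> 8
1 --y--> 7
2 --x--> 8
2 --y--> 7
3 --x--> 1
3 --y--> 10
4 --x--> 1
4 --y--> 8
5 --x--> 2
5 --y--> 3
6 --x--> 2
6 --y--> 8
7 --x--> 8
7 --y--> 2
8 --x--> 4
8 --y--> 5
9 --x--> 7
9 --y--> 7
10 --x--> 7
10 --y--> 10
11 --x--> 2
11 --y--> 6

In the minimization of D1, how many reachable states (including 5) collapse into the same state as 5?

3

Reachable states from the start: {1,2,3,4,5,7,8,10}. Unreachable: {0,6,9,11} — drop them.
P0 = {1,2,7,8} | {3,4,5,10}.
Refine {1,2,7,8} on symbol x: members go to different blocks, giving {1,2,7} and {8}.
Split {3,4,5,10} by δ(·,y) → {3,5,10} and {4}.
The partition is now stable with 4 blocks: {1,2,7} | {3,5,10} | {8} | {4}.
The equivalence class containing 5 is {3,5,10}, of size 3.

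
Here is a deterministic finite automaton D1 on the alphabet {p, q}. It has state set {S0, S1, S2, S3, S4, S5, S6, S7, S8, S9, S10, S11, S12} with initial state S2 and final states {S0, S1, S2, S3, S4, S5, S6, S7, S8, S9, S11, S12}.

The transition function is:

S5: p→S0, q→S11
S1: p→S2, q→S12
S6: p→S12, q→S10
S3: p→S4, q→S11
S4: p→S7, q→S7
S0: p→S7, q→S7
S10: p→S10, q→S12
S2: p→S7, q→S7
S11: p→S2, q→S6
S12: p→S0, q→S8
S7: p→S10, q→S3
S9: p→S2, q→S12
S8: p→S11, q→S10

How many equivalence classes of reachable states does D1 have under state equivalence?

6

States {S1,S5,S9} cannot be reached from the start state, so discard them.
Initial partition by acceptance: {S0,S2,S3,S4,S6,S7,S8,S11,S12} | {S10}.
On input p, block {S0,S2,S3,S4,S6,S7,S8,S11,S12} splits into {S0,S2,S3,S4,S6,S8,S11,S12} and {S7}.
Refine {S0,S2,S3,S4,S6,S8,S11,S12} on symbol p: members go to different blocks, giving {S3,S6,S8,S11,S12} and {S0,S2,S4}.
Refine {S3,S6,S8,S11,S12} on symbol p: members go to different blocks, giving {S3,S11,S12} and {S6,S8}.
Split {S3,S11,S12} by δ(·,q) → {S11,S12} and {S3}.
The partition is now stable with 6 blocks: {S11,S12} | {S10} | {S7} | {S0,S2,S4} | {S6,S8} | {S3}.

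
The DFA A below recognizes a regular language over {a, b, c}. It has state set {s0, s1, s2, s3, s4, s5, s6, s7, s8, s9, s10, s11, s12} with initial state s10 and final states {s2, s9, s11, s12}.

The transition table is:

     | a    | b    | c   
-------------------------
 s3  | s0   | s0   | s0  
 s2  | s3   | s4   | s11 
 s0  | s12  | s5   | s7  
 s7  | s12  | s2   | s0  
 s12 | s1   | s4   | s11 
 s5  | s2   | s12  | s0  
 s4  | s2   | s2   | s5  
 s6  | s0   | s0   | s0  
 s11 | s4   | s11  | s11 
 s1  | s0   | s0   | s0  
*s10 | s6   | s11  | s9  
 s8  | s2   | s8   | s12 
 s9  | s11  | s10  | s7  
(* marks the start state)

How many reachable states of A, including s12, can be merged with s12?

2

First remove the unreachable states {s8}; 12 states remain.
Initial partition by acceptance: {s2,s9,s11,s12} | {s0,s1,s3,s4,s5,s6,s7,s10}.
Refine {s2,s9,s11,s12} on symbol a: members go to different blocks, giving {s2,s11,s12} and {s9}.
On input b, block {s2,s11,s12} splits into {s2,s12} and {s11}.
Split {s0,s1,s3,s4,s5,s6,s7,s10} by δ(·,a) → {s0,s4,s5,s7} and {s1,s3,s6,s10}.
Split {s0,s4,s5,s7} by δ(·,b) → {s4,s5,s7} and {s0}.
Refine {s4,s5,s7} on symbol c: members go to different blocks, giving {s5,s7} and {s4}.
Split {s1,s3,s6,s10} by δ(·,a) → {s1,s3,s6} and {s10}.
No further refinement is possible. Final partition (8 blocks): {s2,s12} | {s5,s7} | {s9} | {s11} | {s1,s3,s6} | {s0} | {s4} | {s10}.
The equivalence class containing s12 is {s2,s12}, of size 2.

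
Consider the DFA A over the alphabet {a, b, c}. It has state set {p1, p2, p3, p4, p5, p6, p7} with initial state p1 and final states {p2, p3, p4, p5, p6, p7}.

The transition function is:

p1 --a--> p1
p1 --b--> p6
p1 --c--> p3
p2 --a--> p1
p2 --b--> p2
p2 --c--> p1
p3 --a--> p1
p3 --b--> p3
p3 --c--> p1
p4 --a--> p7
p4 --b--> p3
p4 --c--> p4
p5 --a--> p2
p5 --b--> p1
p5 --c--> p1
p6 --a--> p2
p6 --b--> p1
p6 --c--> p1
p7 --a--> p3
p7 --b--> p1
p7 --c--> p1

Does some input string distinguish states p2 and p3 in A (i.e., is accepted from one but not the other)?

No

States {p4,p5,p7} cannot be reached from the start state, so discard them.
Start with accepting vs non-accepting: {p2,p3,p6} | {p1}.
Refine {p2,p3,p6} on symbol a: members go to different blocks, giving {p2,p3} and {p6}.
No further refinement is possible. Final partition (3 blocks): {p2,p3} | {p1} | {p6}.
p2 and p3 lie in the same block of the stable partition, so they are equivalent — no string distinguishes them.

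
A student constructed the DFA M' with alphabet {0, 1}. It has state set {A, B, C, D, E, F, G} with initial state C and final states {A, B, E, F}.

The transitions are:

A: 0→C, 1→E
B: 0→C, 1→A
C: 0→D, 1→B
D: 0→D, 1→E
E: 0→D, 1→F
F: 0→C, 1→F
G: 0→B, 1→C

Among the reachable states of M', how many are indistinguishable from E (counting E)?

Reachable states from the start: {A,B,C,D,E,F}. Unreachable: {G} — drop them.
Initial partition by acceptance: {A,B,E,F} | {C,D}.
Stable partition: {A,B,E,F} | {C,D} — 2 equivalence classes.
The equivalence class containing E is {A,B,E,F}, of size 4.

4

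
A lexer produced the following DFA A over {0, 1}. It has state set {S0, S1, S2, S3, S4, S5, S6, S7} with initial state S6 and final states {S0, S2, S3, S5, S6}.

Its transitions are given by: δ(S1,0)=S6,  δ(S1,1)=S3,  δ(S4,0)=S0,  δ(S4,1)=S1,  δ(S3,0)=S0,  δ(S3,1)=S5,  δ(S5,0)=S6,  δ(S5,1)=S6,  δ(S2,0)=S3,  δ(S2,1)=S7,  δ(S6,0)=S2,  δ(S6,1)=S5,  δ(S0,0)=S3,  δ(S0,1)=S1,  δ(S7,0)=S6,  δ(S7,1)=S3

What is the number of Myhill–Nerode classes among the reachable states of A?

4

States {S4} cannot be reached from the start state, so discard them.
P0 = {S0,S2,S3,S5,S6} | {S1,S7}.
Split {S0,S2,S3,S5,S6} by δ(·,1) → {S3,S5,S6} and {S0,S2}.
On input 0, block {S3,S5,S6} splits into {S3,S6} and {S5}.
The partition is now stable with 4 blocks: {S3,S6} | {S1,S7} | {S0,S2} | {S5}.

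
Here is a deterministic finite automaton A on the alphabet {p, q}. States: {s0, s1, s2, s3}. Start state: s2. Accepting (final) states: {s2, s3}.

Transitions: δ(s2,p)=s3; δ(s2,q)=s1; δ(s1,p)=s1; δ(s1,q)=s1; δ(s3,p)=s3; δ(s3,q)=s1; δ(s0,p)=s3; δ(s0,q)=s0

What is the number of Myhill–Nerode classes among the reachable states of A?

2

States {s0} cannot be reached from the start state, so discard them.
Start with accepting vs non-accepting: {s2,s3} | {s1}.
The partition is now stable with 2 blocks: {s2,s3} | {s1}.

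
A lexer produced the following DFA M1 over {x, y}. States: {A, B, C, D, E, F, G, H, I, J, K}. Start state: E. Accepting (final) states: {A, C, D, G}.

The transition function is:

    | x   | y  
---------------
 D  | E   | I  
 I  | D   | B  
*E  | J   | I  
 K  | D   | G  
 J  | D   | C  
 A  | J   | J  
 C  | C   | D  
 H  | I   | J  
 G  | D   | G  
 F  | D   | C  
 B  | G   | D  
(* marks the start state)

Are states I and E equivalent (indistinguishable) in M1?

No

Reachable states from the start: {B,C,D,E,G,I,J}. Unreachable: {A,F,H,K} — drop them.
Start with accepting vs non-accepting: {C,D,G} | {B,E,I,J}.
Refine {C,D,G} on symbol x: members go to different blocks, giving {C,G} and {D}.
On input x, block {C,G} splits into {C} and {G}.
Split {B,E,I,J} by δ(·,x) → {I,J} and {B} and {E}.
Refine {I,J} on symbol y: members go to different blocks, giving {I} and {J}.
Stable partition: {C} | {I} | {D} | {G} | {B} | {E} | {J} — 7 equivalence classes.
I and E end up in different blocks, so they are distinguishable. For instance, the string 'x' is accepted from only I.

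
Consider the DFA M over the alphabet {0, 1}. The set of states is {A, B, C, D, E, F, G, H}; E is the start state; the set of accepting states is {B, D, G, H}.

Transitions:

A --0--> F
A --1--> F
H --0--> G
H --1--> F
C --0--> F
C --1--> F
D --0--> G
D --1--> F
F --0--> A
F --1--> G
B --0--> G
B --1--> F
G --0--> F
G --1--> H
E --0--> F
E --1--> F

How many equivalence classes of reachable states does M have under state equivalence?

4

States {B,C,D} cannot be reached from the start state, so discard them.
Initial partition by acceptance: {G,H} | {A,E,F}.
Refine {G,H} on symbol 0: members go to different blocks, giving {G} and {H}.
Split {A,E,F} by δ(·,1) → {A,E} and {F}.
No further refinement is possible. Final partition (4 blocks): {G} | {A,E} | {H} | {F}.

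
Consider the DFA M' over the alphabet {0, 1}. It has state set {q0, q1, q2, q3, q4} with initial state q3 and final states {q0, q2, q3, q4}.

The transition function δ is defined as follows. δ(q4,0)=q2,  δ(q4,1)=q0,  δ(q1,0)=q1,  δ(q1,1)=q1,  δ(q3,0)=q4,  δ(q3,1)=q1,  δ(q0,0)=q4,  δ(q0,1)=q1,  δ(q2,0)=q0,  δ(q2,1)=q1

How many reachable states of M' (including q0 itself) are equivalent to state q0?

P0 = {q0,q2,q3,q4} | {q1}.
Refine {q0,q2,q3,q4} on symbol 1: members go to different blocks, giving {q0,q2,q3} and {q4}.
Refine {q0,q2,q3} on symbol 0: members go to different blocks, giving {q0,q3} and {q2}.
No further refinement is possible. Final partition (4 blocks): {q0,q3} | {q1} | {q4} | {q2}.
State q0 belongs to the block {q0,q3}, which has 2 states.

2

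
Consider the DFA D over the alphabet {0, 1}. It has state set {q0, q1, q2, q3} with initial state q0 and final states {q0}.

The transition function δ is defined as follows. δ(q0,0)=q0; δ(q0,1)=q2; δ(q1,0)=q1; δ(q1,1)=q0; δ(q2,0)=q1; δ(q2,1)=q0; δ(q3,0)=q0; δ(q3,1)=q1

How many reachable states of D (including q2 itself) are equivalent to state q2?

First remove the unreachable states {q3}; 3 states remain.
P0 = {q0} | {q1,q2}.
No further refinement is possible. Final partition (2 blocks): {q0} | {q1,q2}.
State q2 belongs to the block {q1,q2}, which has 2 states.

2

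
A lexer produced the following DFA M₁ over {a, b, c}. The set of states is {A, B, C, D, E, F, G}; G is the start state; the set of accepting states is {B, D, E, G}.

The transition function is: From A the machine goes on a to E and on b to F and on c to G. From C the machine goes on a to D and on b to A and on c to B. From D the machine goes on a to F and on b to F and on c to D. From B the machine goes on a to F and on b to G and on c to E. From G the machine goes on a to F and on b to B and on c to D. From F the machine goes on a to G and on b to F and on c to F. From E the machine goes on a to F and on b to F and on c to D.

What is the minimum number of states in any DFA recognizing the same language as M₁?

States {A,C} cannot be reached from the start state, so discard them.
P0 = {B,D,E,G} | {F}.
On input b, block {B,D,E,G} splits into {B,G} and {D,E}.
The partition is now stable with 3 blocks: {B,G} | {F} | {D,E}.

3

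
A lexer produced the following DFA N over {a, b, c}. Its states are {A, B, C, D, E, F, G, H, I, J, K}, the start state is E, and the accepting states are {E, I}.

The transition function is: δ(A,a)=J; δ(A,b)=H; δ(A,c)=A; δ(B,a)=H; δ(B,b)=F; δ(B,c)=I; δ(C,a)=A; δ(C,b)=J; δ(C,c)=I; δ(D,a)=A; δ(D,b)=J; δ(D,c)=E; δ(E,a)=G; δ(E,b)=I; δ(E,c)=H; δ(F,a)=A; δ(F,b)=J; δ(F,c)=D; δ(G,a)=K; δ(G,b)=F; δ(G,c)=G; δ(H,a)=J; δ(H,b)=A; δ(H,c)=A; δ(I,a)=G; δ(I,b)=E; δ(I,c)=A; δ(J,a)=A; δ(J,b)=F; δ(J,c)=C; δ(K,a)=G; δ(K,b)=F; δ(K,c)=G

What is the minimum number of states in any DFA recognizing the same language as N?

First remove the unreachable states {B}; 10 states remain.
Start with accepting vs non-accepting: {E,I} | {A,C,D,F,G,H,J,K}.
Refine {A,C,D,F,G,H,J,K} on symbol c: members go to different blocks, giving {A,F,G,H,J,K} and {C,D}.
On input c, block {A,F,G,H,J,K} splits into {A,G,H,K} and {F,J}.
Split {A,G,H,K} by δ(·,a) → {A,H} and {G,K}.
No further refinement is possible. Final partition (5 blocks): {E,I} | {A,H} | {C,D} | {F,J} | {G,K}.

5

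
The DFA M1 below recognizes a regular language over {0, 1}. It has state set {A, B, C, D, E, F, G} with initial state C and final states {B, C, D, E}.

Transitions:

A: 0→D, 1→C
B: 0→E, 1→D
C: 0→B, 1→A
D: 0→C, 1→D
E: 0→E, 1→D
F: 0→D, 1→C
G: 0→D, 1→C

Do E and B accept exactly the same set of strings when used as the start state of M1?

Yes

Reachable states from the start: {A,B,C,D,E}. Unreachable: {F,G} — drop them.
Initial partition by acceptance: {B,C,D,E} | {A}.
Split {B,C,D,E} by δ(·,1) → {B,D,E} and {C}.
Split {B,D,E} by δ(·,0) → {B,E} and {D}.
No further refinement is possible. Final partition (4 blocks): {B,E} | {A} | {C} | {D}.
E and B lie in the same block of the stable partition, so they are equivalent — no string distinguishes them.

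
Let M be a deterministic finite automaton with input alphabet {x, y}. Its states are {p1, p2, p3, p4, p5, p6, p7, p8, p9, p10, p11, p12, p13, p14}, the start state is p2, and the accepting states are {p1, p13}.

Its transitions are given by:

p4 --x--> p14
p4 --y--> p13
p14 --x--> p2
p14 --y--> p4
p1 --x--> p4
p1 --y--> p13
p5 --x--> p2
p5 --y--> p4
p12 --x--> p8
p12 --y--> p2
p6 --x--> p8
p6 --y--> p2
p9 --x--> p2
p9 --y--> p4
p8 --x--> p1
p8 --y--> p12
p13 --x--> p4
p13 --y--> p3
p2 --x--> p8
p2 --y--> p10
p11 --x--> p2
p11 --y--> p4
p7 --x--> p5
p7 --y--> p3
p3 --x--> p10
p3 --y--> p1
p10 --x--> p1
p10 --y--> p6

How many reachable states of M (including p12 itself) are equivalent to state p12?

Reachable states from the start: {p1,p2,p3,p4,p6,p8,p10,p12,p13,p14}. Unreachable: {p5,p7,p9,p11} — drop them.
P0 = {p1,p13} | {p2,p3,p4,p6,p8,p10,p12,p14}.
On input y, block {p1,p13} splits into {p1} and {p13}.
Split {p2,p3,p4,p6,p8,p10,p12,p14} by δ(·,x) → {p2,p3,p4,p6,p12,p14} and {p8,p10}.
On input x, block {p2,p3,p4,p6,p12,p14} splits into {p2,p3,p6,p12} and {p4,p14}.
Refine {p2,p3,p6,p12} on symbol y: members go to different blocks, giving {p6,p12} and {p2} and {p3}.
On input x, block {p4,p14} splits into {p4} and {p14}.
The partition is now stable with 8 blocks: {p1} | {p6,p12} | {p13} | {p8,p10} | {p4} | {p2} | {p3} | {p14}.
The equivalence class containing p12 is {p6,p12}, of size 2.

2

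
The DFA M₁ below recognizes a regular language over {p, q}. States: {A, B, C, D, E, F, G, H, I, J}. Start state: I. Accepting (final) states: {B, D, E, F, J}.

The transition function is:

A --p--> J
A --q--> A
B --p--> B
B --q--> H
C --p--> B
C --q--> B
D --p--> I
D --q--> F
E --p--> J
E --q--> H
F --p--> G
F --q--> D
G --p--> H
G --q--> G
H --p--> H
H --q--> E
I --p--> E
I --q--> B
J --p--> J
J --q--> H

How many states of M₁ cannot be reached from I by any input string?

5

BFS from I reaches {B, E, H, I, J}; the 5 state(s) A, C, D, F, G are never visited.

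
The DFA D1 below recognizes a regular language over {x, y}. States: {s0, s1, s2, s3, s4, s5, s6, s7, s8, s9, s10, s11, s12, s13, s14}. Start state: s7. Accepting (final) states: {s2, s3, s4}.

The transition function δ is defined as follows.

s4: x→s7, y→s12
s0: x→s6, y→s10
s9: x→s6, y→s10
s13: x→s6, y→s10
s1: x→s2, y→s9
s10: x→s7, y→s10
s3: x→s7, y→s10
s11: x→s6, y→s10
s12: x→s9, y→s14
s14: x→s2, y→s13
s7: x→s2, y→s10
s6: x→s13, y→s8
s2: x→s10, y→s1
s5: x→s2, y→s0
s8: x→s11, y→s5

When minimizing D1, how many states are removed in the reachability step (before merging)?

4

No path from s7 leads to s3, s4, s12, s14; the other 11 states are all reachable.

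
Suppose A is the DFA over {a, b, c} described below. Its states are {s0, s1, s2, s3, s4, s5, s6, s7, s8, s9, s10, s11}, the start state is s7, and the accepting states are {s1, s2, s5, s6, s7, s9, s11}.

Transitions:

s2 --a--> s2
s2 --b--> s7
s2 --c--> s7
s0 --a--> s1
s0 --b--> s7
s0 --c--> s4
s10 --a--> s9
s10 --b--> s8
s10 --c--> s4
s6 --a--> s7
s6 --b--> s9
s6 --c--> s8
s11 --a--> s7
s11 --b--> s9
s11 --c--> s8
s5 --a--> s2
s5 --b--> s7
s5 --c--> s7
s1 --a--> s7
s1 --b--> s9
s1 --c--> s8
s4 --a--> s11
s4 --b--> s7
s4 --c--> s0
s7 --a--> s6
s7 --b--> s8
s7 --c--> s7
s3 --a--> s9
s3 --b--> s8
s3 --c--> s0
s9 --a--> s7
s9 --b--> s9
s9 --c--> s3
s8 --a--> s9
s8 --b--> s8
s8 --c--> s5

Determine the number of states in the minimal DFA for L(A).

First remove the unreachable states {s10}; 11 states remain.
P0 = {s1,s2,s5,s6,s7,s9,s11} | {s0,s3,s4,s8}.
Refine {s1,s2,s5,s6,s7,s9,s11} on symbol b: members go to different blocks, giving {s1,s2,s5,s6,s9,s11} and {s7}.
Refine {s1,s2,s5,s6,s9,s11} on symbol a: members go to different blocks, giving {s1,s6,s9,s11} and {s2,s5}.
Split {s0,s3,s4,s8} by δ(·,b) → {s0,s4} and {s3,s8}.
Refine {s3,s8} on symbol c: members go to different blocks, giving {s3} and {s8}.
Split {s1,s6,s9,s11} by δ(·,c) → {s1,s6,s11} and {s9}.
The partition is now stable with 7 blocks: {s1,s6,s11} | {s0,s4} | {s7} | {s2,s5} | {s3} | {s8} | {s9}.

7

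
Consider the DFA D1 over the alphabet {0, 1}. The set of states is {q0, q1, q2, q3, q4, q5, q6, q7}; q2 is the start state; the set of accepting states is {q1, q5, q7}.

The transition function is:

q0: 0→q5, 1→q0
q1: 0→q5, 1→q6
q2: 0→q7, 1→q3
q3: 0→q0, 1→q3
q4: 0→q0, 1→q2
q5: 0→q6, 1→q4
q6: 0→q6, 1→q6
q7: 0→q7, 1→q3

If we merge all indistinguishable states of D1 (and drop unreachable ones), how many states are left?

First remove the unreachable states {q1}; 7 states remain.
Start with accepting vs non-accepting: {q5,q7} | {q0,q2,q3,q4,q6}.
Split {q5,q7} by δ(·,0) → {q5} and {q7}.
Split {q0,q2,q3,q4,q6} by δ(·,0) → {q3,q4,q6} and {q0} and {q2}.
On input 0, block {q3,q4,q6} splits into {q3,q4} and {q6}.
Split {q3,q4} by δ(·,1) → {q3} and {q4}.
The partition is now stable with 7 blocks: {q5} | {q3} | {q7} | {q0} | {q2} | {q6} | {q4}.

7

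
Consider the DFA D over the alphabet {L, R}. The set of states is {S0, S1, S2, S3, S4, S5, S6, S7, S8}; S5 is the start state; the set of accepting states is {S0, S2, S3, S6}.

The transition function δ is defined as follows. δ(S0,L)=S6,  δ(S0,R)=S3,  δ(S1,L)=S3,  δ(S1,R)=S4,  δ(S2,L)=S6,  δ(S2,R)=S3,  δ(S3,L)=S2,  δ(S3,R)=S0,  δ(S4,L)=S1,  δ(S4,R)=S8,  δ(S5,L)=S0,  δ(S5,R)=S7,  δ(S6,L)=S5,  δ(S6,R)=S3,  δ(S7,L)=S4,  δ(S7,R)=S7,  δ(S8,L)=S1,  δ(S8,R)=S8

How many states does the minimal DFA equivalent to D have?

7

Every state is reachable, so we keep all 9.
Initial partition by acceptance: {S0,S2,S3,S6} | {S1,S4,S5,S7,S8}.
On input L, block {S0,S2,S3,S6} splits into {S0,S2,S3} and {S6}.
Refine {S0,S2,S3} on symbol L: members go to different blocks, giving {S0,S2} and {S3}.
Split {S1,S4,S5,S7,S8} by δ(·,L) → {S4,S7,S8} and {S1} and {S5}.
Split {S4,S7,S8} by δ(·,L) → {S4,S8} and {S7}.
No further refinement is possible. Final partition (7 blocks): {S0,S2} | {S4,S8} | {S6} | {S3} | {S1} | {S5} | {S7}.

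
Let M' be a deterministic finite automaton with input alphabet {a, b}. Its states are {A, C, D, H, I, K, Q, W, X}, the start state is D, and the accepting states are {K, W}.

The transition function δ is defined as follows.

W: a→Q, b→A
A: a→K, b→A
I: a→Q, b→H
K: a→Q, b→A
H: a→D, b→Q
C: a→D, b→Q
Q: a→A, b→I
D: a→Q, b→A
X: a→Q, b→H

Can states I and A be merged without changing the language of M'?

Reachable states from the start: {A,D,H,I,K,Q}. Unreachable: {C,W,X} — drop them.
Initial partition by acceptance: {K} | {A,D,H,I,Q}.
On input a, block {A,D,H,I,Q} splits into {D,H,I,Q} and {A}.
Refine {D,H,I,Q} on symbol a: members go to different blocks, giving {D,H,I} and {Q}.
Split {D,H,I} by δ(·,a) → {D,I} and {H}.
Refine {D,I} on symbol b: members go to different blocks, giving {I} and {D}.
Stable partition: {K} | {I} | {A} | {Q} | {H} | {D} — 6 equivalence classes.
I and A end up in different blocks, so they are distinguishable. For instance, the string 'a' is accepted from only A.

No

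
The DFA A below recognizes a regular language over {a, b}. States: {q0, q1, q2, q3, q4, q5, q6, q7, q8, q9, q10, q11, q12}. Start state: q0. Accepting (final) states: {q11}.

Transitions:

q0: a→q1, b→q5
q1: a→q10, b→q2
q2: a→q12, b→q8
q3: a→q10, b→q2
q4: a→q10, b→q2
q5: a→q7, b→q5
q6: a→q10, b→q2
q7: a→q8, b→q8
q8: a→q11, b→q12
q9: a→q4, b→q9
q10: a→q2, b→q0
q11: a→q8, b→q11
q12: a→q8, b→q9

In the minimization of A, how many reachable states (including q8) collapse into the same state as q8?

1

Reachable states from the start: {q0,q1,q2,q4,q5,q7,q8,q9,q10,q11,q12}. Unreachable: {q3,q6} — drop them.
Initial partition by acceptance: {q11} | {q0,q1,q2,q4,q5,q7,q8,q9,q10,q12}.
On input a, block {q0,q1,q2,q4,q5,q7,q8,q9,q10,q12} splits into {q0,q1,q2,q4,q5,q7,q9,q10,q12} and {q8}.
On input a, block {q0,q1,q2,q4,q5,q7,q9,q10,q12} splits into {q0,q1,q2,q4,q5,q9,q10} and {q7,q12}.
Split {q0,q1,q2,q4,q5,q9,q10} by δ(·,a) → {q0,q1,q4,q9,q10} and {q2,q5}.
Split {q0,q1,q4,q9,q10} by δ(·,a) → {q0,q1,q4,q9} and {q10}.
Refine {q0,q1,q4,q9} on symbol a: members go to different blocks, giving {q0,q9} and {q1,q4}.
Split {q0,q9} by δ(·,b) → {q0} and {q9}.
Refine {q7,q12} on symbol b: members go to different blocks, giving {q7} and {q12}.
Refine {q2,q5} on symbol a: members go to different blocks, giving {q2} and {q5}.
No further refinement is possible. Final partition (10 blocks): {q11} | {q0} | {q8} | {q7} | {q2} | {q10} | {q1,q4} | {q9} | {q12} | {q5}.
The equivalence class containing q8 is {q8}, of size 1.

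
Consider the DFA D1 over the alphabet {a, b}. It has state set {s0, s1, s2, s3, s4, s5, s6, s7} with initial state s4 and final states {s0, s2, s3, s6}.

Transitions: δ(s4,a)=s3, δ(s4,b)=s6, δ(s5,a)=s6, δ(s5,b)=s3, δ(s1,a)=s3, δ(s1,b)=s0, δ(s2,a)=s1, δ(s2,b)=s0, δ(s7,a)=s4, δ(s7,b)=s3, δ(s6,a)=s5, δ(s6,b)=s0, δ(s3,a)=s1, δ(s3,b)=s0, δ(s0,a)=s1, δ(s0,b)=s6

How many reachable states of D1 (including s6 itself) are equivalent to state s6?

Reachable states from the start: {s0,s1,s3,s4,s5,s6}. Unreachable: {s2,s7} — drop them.
P0 = {s0,s3,s6} | {s1,s4,s5}.
No further refinement is possible. Final partition (2 blocks): {s0,s3,s6} | {s1,s4,s5}.
The equivalence class containing s6 is {s0,s3,s6}, of size 3.

3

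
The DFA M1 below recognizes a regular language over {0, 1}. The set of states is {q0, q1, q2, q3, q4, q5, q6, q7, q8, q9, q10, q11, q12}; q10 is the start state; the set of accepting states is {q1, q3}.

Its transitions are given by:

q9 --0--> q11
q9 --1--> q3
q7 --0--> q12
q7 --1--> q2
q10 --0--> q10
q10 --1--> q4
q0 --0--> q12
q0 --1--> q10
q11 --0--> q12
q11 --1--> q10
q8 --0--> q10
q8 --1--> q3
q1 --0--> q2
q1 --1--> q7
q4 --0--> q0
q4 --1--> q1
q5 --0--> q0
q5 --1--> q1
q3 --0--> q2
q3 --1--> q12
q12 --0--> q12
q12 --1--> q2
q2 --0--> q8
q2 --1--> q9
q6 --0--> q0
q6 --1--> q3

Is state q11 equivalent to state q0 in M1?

States {q5,q6} cannot be reached from the start state, so discard them.
Start with accepting vs non-accepting: {q1,q3} | {q0,q2,q4,q7,q8,q9,q10,q11,q12}.
Refine {q0,q2,q4,q7,q8,q9,q10,q11,q12} on symbol 1: members go to different blocks, giving {q0,q2,q7,q10,q11,q12} and {q4,q8,q9}.
Refine {q0,q2,q7,q10,q11,q12} on symbol 0: members go to different blocks, giving {q0,q7,q10,q11,q12} and {q2}.
Refine {q0,q7,q10,q11,q12} on symbol 1: members go to different blocks, giving {q0,q11} and {q7,q12} and {q10}.
Refine {q4,q8,q9} on symbol 0: members go to different blocks, giving {q4,q9} and {q8}.
Stable partition: {q1,q3} | {q0,q11} | {q4,q9} | {q2} | {q7,q12} | {q10} | {q8} — 7 equivalence classes.
q11 and q0 lie in the same block of the stable partition, so they are equivalent — no string distinguishes them.

Yes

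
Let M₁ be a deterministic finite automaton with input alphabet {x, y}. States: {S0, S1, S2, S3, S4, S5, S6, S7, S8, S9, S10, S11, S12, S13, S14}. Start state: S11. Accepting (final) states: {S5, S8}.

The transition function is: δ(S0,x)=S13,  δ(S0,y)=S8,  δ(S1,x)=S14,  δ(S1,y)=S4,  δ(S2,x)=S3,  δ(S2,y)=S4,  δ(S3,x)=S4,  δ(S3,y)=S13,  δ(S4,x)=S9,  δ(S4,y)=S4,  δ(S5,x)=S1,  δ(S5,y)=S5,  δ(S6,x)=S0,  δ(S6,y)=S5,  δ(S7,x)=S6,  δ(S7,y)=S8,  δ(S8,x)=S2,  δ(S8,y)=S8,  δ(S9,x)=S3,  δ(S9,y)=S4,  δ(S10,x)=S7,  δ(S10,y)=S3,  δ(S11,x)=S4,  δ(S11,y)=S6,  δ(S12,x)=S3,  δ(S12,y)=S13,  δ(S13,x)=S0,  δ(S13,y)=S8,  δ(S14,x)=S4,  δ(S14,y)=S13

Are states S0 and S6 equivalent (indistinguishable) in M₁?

States {S7,S10,S12} cannot be reached from the start state, so discard them.
Start with accepting vs non-accepting: {S5,S8} | {S0,S1,S2,S3,S4,S6,S9,S11,S13,S14}.
Split {S0,S1,S2,S3,S4,S6,S9,S11,S13,S14} by δ(·,y) → {S1,S2,S3,S4,S9,S11,S14} and {S0,S6,S13}.
Split {S1,S2,S3,S4,S9,S11,S14} by δ(·,y) → {S1,S2,S4,S9} and {S3,S11,S14}.
Split {S1,S2,S4,S9} by δ(·,x) → {S1,S2,S9} and {S4}.
No further refinement is possible. Final partition (5 blocks): {S5,S8} | {S1,S2,S9} | {S0,S6,S13} | {S3,S11,S14} | {S4}.
S0 and S6 lie in the same block of the stable partition, so they are equivalent — no string distinguishes them.

Yes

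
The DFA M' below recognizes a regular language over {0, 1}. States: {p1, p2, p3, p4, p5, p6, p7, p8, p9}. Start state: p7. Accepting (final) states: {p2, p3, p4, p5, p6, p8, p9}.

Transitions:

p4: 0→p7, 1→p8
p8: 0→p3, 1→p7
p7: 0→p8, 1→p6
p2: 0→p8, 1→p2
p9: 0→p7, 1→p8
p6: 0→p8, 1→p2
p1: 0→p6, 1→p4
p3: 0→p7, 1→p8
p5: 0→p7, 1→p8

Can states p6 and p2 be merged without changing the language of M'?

Yes

States {p1,p4,p5,p9} cannot be reached from the start state, so discard them.
Initial partition by acceptance: {p2,p3,p6,p8} | {p7}.
Refine {p2,p3,p6,p8} on symbol 0: members go to different blocks, giving {p2,p6,p8} and {p3}.
On input 0, block {p2,p6,p8} splits into {p2,p6} and {p8}.
No further refinement is possible. Final partition (4 blocks): {p2,p6} | {p7} | {p3} | {p8}.
p6 and p2 lie in the same block of the stable partition, so they are equivalent — no string distinguishes them.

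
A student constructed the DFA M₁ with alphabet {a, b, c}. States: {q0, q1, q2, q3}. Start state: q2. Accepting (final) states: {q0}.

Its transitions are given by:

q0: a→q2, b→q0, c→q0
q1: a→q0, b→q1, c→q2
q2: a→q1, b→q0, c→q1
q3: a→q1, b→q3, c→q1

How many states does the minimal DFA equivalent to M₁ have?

First remove the unreachable states {q3}; 3 states remain.
Start with accepting vs non-accepting: {q0} | {q1,q2}.
Split {q1,q2} by δ(·,a) → {q1} and {q2}.
The partition is now stable with 3 blocks: {q0} | {q1} | {q2}.

3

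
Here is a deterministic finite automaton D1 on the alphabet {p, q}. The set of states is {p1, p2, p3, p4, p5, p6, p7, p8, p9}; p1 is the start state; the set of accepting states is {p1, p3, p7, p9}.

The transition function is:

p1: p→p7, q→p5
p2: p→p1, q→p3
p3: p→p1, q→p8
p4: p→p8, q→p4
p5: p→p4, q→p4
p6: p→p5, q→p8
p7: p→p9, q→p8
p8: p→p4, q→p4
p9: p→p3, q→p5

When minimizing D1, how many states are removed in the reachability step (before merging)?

BFS from p1 reaches {p1, p3, p4, p5, p7, p8, p9}; the 2 state(s) p2, p6 are never visited.

2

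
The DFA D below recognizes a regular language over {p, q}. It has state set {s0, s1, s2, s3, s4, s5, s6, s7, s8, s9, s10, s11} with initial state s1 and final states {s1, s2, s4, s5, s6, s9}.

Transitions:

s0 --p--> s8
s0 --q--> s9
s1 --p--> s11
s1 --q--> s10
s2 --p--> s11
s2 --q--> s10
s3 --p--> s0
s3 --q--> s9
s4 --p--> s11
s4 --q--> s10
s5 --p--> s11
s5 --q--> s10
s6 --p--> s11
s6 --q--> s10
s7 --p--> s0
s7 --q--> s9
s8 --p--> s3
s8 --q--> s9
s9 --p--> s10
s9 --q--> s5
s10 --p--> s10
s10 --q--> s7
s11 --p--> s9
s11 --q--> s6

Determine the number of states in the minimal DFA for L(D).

5

Reachable states from the start: {s0,s1,s3,s5,s6,s7,s8,s9,s10,s11}. Unreachable: {s2,s4} — drop them.
P0 = {s1,s5,s6,s9} | {s0,s3,s7,s8,s10,s11}.
Split {s1,s5,s6,s9} by δ(·,q) → {s1,s5,s6} and {s9}.
Split {s0,s3,s7,s8,s10,s11} by δ(·,p) → {s0,s3,s7,s8,s10} and {s11}.
Refine {s0,s3,s7,s8,s10} on symbol q: members go to different blocks, giving {s0,s3,s7,s8} and {s10}.
Stable partition: {s1,s5,s6} | {s0,s3,s7,s8} | {s9} | {s11} | {s10} — 5 equivalence classes.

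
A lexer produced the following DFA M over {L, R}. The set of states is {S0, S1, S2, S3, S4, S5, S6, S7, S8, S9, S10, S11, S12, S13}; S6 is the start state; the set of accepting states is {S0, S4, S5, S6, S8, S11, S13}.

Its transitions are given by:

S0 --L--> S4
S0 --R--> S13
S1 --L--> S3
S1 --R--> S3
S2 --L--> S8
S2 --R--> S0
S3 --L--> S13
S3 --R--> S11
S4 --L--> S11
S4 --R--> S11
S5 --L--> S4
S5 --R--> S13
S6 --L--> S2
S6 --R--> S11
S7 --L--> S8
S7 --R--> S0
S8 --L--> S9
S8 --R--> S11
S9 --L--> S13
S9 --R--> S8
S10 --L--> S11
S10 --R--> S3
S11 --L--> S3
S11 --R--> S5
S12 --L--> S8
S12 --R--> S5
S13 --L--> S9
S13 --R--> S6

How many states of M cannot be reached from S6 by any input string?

Starting at S6 and following transitions, the reachable set is {S0, S2, S3, S4, S5, S6, S8, S9, S11, S13}. That leaves S1, S7, S10, S12 unreachable — 4 in total.

4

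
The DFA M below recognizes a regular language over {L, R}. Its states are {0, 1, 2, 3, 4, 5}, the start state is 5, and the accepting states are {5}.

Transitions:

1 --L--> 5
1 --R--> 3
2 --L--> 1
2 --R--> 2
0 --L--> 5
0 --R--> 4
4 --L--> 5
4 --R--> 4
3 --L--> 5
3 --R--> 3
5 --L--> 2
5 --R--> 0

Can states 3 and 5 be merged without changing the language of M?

No

Initial partition by acceptance: {5} | {0,1,2,3,4}.
Split {0,1,2,3,4} by δ(·,L) → {0,1,3,4} and {2}.
The partition is now stable with 3 blocks: {5} | {0,1,3,4} | {2}.
3 and 5 end up in different blocks, so they are distinguishable. For instance, the string 'ε' is accepted from only 5.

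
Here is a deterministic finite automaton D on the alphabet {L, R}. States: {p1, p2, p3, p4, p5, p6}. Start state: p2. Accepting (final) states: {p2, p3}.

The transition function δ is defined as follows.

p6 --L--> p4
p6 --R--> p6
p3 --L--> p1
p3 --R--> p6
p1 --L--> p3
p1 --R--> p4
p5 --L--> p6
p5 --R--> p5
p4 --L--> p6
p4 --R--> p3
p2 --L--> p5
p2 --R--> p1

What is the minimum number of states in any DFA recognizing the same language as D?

6

P0 = {p2,p3} | {p1,p4,p5,p6}.
Refine {p1,p4,p5,p6} on symbol L: members go to different blocks, giving {p4,p5,p6} and {p1}.
Split {p2,p3} by δ(·,L) → {p2} and {p3}.
Refine {p4,p5,p6} on symbol R: members go to different blocks, giving {p5,p6} and {p4}.
On input L, block {p5,p6} splits into {p5} and {p6}.
The partition is now stable with 6 blocks: {p2} | {p5} | {p1} | {p3} | {p4} | {p6}.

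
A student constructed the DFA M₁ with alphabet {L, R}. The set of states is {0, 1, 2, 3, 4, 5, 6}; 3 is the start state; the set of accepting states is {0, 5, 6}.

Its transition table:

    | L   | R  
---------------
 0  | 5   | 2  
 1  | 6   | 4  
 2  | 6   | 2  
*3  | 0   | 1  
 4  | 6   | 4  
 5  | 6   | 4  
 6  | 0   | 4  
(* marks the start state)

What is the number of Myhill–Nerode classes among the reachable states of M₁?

2

Initial partition by acceptance: {0,5,6} | {1,2,3,4}.
The partition is now stable with 2 blocks: {0,5,6} | {1,2,3,4}.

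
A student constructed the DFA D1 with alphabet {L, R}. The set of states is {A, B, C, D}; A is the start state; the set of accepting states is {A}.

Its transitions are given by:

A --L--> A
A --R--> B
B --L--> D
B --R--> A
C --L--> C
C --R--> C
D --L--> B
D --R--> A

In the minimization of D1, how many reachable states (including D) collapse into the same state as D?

2

First remove the unreachable states {C}; 3 states remain.
Initial partition by acceptance: {A} | {B,D}.
The partition is now stable with 2 blocks: {A} | {B,D}.
State D belongs to the block {B,D}, which has 2 states.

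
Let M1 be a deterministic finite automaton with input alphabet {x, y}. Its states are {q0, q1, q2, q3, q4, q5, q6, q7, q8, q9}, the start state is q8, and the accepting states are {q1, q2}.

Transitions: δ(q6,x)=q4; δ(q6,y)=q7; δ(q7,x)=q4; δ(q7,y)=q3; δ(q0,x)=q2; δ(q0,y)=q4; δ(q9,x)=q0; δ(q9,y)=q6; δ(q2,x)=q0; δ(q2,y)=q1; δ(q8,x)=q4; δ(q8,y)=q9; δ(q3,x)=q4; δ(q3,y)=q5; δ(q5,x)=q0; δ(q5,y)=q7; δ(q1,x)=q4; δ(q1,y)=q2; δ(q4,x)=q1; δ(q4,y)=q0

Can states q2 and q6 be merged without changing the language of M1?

All states are reachable from the start state.
P0 = {q1,q2} | {q0,q3,q4,q5,q6,q7,q8,q9}.
Refine {q0,q3,q4,q5,q6,q7,q8,q9} on symbol x: members go to different blocks, giving {q3,q5,q6,q7,q8,q9} and {q0,q4}.
No further refinement is possible. Final partition (3 blocks): {q1,q2} | {q3,q5,q6,q7,q8,q9} | {q0,q4}.
q2 and q6 end up in different blocks, so they are distinguishable. For instance, the string 'ε' is accepted from only q2.

No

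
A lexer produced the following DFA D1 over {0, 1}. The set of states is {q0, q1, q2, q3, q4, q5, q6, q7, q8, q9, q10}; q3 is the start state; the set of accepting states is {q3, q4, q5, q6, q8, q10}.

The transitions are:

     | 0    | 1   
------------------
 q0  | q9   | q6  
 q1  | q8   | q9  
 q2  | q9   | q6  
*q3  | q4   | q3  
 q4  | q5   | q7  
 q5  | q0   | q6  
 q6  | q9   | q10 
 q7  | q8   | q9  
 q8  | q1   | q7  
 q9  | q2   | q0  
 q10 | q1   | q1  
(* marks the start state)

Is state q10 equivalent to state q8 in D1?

All states are reachable from the start state.
P0 = {q3,q4,q5,q6,q8,q10} | {q0,q1,q2,q7,q9}.
On input 0, block {q3,q4,q5,q6,q8,q10} splits into {q5,q6,q8,q10} and {q3,q4}.
Split {q5,q6,q8,q10} by δ(·,1) → {q5,q6} and {q8,q10}.
On input 1, block {q5,q6} splits into {q5} and {q6}.
On input 0, block {q0,q1,q2,q7,q9} splits into {q0,q2,q9} and {q1,q7}.
On input 1, block {q0,q2,q9} splits into {q0,q2} and {q9}.
Split {q3,q4} by δ(·,0) → {q3} and {q4}.
The partition is now stable with 8 blocks: {q5} | {q0,q2} | {q3} | {q8,q10} | {q6} | {q1,q7} | {q9} | {q4}.
q10 and q8 lie in the same block of the stable partition, so they are equivalent — no string distinguishes them.

Yes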